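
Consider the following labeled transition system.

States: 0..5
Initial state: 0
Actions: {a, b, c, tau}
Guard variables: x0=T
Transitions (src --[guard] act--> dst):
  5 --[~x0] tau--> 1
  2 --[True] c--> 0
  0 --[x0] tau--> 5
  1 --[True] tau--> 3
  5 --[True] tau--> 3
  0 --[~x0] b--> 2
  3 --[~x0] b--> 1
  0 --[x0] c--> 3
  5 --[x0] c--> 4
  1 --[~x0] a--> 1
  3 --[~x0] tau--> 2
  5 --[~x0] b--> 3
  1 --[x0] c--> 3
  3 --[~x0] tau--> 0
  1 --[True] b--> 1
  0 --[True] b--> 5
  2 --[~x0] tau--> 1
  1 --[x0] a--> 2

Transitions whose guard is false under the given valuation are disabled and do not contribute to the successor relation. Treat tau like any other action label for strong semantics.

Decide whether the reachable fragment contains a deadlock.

Reachable = {0,3,4,5}
  0: b→5  c→3  tau→5  [deg 3]
  3: ∅  [deadlock]
  4: ∅  [deadlock]
  5: c→4  tau→3  [deg 2]
trace reaching 3: c

Answer: DEADLOCK at state 3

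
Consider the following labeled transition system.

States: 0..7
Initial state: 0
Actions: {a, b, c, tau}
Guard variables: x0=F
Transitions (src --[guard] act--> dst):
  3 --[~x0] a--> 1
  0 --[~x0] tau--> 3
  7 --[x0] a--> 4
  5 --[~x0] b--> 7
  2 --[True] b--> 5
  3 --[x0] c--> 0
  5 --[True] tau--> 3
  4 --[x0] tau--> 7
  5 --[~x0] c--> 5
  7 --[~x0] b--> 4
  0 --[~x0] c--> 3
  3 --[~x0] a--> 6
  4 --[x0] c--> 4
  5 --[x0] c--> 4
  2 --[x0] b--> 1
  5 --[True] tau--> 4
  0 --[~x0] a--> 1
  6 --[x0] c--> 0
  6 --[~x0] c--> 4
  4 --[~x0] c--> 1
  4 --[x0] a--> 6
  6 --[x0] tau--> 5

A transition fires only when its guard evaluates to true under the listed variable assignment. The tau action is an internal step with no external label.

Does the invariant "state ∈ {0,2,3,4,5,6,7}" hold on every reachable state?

Inv-set: {0,2,3,4,5,6,7}
Reach set: {0,1,3,4,6}
  0: safe
  1: VIOLATES
  3: safe
  4: safe
  6: safe
witness against invariant: a → 1

Answer: INVARIANT VIOLATED at state 1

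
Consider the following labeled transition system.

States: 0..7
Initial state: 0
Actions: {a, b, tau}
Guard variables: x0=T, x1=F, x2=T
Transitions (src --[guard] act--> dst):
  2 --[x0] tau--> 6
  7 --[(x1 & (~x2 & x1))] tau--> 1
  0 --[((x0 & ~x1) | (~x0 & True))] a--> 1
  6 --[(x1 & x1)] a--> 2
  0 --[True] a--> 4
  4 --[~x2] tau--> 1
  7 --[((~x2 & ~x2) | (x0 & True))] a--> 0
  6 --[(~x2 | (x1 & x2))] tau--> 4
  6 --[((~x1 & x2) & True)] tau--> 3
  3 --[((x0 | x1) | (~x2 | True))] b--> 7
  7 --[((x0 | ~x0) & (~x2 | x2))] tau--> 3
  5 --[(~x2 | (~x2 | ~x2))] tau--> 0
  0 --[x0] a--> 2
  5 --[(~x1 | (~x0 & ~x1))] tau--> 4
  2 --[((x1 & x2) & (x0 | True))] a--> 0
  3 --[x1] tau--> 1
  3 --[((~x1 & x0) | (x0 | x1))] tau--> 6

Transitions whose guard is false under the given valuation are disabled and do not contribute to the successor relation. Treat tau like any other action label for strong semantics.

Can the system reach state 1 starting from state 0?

Answer: REACHABLE

Trace:
After dropping false guards: 10 live edges.
depth 0: {0}
depth 1: {1,2,4}  now seen {0,1,2,4}
depth 2: {6}  now seen {0,1,2,4,6}
depth 3: {3}  now seen {0,1,2,3,4,6}
depth 4: {7}  now seen {0,1,2,3,4,6,7}
Reachable = {0,1,2,3,4,6,7}
witness 1: a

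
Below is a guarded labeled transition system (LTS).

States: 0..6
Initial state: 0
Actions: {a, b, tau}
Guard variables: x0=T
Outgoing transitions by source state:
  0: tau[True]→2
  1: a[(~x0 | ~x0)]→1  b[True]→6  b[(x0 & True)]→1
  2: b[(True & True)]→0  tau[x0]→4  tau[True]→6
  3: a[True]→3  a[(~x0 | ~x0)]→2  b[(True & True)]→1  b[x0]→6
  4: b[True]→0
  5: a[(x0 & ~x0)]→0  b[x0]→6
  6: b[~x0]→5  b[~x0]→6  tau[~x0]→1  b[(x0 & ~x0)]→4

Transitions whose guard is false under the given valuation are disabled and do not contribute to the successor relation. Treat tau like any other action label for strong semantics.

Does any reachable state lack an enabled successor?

Answer: DEADLOCK at state 6

Analysis:
Reach set: {0,2,4,6}
  0: tau→2  [1 out]
  2: b→0  tau→4  tau→6  [3 out]
  4: b→0  [1 out]
  6: ∅  [no exit]
trace reaching 6: tau·tau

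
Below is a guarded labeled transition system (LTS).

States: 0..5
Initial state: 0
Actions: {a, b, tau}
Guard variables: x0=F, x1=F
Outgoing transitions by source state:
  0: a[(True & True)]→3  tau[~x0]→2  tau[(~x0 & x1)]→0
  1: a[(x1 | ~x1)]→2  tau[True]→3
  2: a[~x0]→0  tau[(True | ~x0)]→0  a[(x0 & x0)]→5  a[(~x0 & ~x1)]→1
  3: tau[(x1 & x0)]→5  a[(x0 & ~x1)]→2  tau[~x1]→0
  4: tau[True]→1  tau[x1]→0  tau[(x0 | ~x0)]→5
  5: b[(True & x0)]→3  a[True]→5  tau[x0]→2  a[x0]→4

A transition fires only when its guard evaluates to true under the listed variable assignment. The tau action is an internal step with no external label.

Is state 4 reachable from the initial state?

Answer: UNREACHABLE

Working:
After dropping false guards: 11 live edges.
L0 = {0}
L1 = {2,3}  cumulative {0,2,3}
L2 = {1}  cumulative {0,1,2,3}
Reachable = {0,1,2,3}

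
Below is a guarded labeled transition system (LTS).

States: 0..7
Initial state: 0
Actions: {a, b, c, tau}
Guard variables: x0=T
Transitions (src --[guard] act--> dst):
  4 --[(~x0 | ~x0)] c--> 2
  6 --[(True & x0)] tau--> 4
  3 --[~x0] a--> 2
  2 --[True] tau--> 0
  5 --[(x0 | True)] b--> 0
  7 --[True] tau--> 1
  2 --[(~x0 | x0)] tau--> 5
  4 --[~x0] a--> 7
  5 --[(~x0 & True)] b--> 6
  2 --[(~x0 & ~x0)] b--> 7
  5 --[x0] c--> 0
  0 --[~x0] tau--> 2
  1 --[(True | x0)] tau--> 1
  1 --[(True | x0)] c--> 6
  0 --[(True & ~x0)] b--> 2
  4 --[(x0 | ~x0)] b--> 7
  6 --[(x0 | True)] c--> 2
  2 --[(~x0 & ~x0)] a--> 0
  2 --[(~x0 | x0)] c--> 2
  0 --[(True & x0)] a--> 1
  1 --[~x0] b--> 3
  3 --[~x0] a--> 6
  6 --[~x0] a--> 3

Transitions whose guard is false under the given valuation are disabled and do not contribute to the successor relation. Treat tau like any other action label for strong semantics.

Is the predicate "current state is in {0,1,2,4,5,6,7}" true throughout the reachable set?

Safe = {0,1,2,4,5,6,7}
R = {0,1,2,4,5,6,7}
  0: ✓
  1: ✓
  2: ✓
  4: ✓
  5: ✓
  6: ✓
  7: ✓

Answer: INVARIANT HOLDS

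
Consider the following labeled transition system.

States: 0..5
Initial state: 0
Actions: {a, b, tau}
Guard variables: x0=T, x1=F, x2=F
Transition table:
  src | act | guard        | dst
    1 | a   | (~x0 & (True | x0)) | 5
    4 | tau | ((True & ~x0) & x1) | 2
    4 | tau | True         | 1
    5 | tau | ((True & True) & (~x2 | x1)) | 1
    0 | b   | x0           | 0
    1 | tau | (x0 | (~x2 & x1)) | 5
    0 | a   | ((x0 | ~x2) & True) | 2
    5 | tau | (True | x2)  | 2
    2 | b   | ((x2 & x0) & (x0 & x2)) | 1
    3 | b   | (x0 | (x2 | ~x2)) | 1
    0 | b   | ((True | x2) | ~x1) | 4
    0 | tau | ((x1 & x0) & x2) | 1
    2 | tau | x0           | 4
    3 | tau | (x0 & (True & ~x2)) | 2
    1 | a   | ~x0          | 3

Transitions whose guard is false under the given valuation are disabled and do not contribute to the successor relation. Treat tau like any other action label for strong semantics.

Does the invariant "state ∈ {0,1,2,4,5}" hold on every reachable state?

Answer: INVARIANT HOLDS

Trace:
Safe = {0,1,2,4,5}
R = {0,1,2,4,5}
  0: ✓
  1: ✓
  2: ✓
  4: ✓
  5: ✓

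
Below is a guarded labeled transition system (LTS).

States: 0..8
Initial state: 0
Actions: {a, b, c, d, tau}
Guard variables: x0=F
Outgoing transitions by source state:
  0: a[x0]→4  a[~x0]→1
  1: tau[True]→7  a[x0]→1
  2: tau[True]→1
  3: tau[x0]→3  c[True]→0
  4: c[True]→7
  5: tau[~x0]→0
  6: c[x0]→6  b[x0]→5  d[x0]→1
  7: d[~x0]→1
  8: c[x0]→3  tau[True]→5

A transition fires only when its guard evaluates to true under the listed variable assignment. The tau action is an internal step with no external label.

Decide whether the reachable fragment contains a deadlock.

Answer: DEADLOCK-FREE

Analysis:
Reachable = {0,1,7}
  0: a→1  [1 out]
  1: tau→7  [1 out]
  7: d→1  [1 out]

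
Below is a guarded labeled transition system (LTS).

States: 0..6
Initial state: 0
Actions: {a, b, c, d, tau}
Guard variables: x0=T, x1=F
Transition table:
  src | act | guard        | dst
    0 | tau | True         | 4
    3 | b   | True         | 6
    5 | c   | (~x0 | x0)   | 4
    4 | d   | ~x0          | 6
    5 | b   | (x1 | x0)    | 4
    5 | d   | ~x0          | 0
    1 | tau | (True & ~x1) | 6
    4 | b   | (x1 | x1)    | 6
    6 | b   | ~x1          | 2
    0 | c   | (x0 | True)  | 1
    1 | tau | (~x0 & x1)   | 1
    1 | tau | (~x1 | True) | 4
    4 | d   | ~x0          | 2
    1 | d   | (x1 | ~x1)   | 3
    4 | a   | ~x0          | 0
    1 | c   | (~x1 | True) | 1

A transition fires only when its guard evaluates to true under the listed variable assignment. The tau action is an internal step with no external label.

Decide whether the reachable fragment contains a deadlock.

Answer: DEADLOCK at state 2

Trace:
R = {0,1,2,3,4,6}
  0: c→1  tau→4  [2 out]
  1: c→1  d→3  tau→4  tau→6  [4 out]
  2: ∅  [no exit]
  3: b→6  [1 out]
  4: ∅  [no exit]
  6: b→2  [1 out]
witness 2: c·tau·b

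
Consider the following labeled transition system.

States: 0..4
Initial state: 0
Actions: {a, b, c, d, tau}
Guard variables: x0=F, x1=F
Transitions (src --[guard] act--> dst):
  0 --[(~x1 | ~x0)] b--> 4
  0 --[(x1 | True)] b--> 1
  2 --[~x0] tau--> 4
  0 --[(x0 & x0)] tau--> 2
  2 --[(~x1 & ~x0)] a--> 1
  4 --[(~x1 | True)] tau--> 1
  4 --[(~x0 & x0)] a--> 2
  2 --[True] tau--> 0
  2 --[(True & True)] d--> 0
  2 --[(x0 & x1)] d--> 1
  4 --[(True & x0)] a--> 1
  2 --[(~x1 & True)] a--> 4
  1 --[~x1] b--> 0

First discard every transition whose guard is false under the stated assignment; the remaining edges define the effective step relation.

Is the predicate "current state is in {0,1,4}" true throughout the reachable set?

Inv-set: {0,1,4}
Reachable = {0,1,4}
  0: ok
  1: ok
  4: ok

Answer: INVARIANT HOLDS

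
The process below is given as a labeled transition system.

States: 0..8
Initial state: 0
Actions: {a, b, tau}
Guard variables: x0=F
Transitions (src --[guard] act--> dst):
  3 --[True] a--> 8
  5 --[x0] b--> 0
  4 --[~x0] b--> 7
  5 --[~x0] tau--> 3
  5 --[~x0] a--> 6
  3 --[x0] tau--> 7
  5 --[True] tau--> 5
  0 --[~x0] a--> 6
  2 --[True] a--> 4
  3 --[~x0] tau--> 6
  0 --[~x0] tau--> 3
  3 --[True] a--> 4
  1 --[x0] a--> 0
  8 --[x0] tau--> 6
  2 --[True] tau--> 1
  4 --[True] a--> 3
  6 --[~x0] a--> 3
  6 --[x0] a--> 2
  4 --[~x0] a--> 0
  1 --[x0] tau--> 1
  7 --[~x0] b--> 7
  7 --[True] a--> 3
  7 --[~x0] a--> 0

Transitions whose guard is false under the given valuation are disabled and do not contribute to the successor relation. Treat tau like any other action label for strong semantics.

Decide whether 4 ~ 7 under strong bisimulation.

Bisimulation quotient by refinement:
  π0 = {{0,1,2,3,4,5,6,7,8}}
  π1 = {{0,2,3,5},{1,8},{4,7},{6}}
  π2 = {{0,5},{1,8},{2},{3},{4,7},{6}}
  π3 = {{0},{1,8},{2},{3},{4,7},{5},{6}}
stable after 4 split(s): 7 block(s)
[4]={4,7}  [7]={4,7}

Answer: BISIMILAR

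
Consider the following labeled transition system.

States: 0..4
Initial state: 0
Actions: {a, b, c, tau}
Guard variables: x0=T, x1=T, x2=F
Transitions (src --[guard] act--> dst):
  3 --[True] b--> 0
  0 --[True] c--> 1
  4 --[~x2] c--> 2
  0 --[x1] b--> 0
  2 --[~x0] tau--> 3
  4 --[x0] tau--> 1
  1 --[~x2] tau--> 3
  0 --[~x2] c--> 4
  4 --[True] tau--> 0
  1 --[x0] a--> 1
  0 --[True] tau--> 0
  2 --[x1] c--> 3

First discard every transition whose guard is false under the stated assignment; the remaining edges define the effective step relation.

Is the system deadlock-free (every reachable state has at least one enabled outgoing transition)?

Reach set: {0,1,2,3,4}
  0: b→0  c→1  c→4  tau→0  [4 out]
  1: a→1  tau→3  [2 out]
  2: c→3  [1 out]
  3: b→0  [1 out]
  4: c→2  tau→0  tau→1  [3 out]

Answer: DEADLOCK-FREE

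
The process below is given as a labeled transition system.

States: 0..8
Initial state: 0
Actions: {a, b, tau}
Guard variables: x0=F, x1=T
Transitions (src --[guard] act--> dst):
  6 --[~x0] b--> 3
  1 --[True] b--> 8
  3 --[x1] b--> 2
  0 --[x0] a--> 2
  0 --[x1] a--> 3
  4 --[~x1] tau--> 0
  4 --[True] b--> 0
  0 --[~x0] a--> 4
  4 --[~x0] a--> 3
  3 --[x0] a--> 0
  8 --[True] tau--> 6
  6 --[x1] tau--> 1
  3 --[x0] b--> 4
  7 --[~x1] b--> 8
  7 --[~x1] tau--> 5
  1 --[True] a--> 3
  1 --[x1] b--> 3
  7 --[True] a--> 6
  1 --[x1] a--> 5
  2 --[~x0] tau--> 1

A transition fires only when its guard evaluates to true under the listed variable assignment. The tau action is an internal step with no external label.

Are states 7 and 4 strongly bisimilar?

Bisimulation quotient by refinement:
  P[0] = {{0,1,2,3,4,5,6,7,8}}
  P[1] = {{0,7},{1,4},{2,8},{3},{5},{6}}
  P[2] = {{0},{1},{2},{3},{4},{5},{6},{7},{8}}
Fixed point at round 3; 9 class(es).
7∈{7}, 4∈{4}

Answer: NOT BISIMILAR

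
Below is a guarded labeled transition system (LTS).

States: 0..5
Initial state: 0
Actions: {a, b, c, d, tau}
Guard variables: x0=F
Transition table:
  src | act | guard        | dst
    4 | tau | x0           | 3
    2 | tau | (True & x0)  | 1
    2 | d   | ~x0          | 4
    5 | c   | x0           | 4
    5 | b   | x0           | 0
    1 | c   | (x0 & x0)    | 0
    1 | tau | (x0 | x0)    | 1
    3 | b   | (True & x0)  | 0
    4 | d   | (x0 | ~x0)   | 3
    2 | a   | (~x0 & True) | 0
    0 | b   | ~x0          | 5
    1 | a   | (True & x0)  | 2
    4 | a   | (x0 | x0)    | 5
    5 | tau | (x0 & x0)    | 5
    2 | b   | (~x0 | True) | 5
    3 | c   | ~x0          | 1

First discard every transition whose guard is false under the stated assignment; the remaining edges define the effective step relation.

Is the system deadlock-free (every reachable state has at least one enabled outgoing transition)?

Answer: DEADLOCK at state 5

Trace:
R = {0,5}
  0: b→5  [1 exit(s)]
  5: ∅  [deadlock]
trace reaching 5: b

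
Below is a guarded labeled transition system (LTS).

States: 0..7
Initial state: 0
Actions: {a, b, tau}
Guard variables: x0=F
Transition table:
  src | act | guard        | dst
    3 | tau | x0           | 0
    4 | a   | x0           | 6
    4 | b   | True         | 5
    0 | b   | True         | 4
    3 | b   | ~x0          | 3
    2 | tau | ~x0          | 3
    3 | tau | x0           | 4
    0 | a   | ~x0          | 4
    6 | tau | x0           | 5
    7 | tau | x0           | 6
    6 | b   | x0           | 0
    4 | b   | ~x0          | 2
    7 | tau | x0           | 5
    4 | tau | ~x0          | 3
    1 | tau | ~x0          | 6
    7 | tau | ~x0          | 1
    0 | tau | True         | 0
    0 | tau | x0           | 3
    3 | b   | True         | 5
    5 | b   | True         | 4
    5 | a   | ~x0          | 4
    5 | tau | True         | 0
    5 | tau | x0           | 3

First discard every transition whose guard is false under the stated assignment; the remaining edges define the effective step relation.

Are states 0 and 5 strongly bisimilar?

Bisimulation quotient by refinement:
  round 0: {{0,1,2,3,4,5,6,7}}
  round 1: {{0,5},{1,2,7},{3},{4},{6}}
  round 2: {{0,5},{1},{2},{3},{4},{6},{7}}
Fixed point at round 3; 7 class(es).
class of 0: {0,5}; class of 5: {0,5}

Answer: BISIMILAR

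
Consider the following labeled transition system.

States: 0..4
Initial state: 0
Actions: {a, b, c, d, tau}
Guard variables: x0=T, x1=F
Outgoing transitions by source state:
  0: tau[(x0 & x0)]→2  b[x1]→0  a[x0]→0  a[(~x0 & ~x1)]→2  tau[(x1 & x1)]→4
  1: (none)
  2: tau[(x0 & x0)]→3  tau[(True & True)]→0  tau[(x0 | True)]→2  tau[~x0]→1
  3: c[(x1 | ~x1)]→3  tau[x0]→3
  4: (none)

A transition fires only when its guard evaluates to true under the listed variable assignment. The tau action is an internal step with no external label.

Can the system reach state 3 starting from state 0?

Guard filter leaves 7 enabled edge(s).
depth 0: {0}
depth 1: {2}  total {0,2}
depth 2: {3}  total {0,2,3}
R = {0,2,3}
witness 3: tau·tau

Answer: REACHABLE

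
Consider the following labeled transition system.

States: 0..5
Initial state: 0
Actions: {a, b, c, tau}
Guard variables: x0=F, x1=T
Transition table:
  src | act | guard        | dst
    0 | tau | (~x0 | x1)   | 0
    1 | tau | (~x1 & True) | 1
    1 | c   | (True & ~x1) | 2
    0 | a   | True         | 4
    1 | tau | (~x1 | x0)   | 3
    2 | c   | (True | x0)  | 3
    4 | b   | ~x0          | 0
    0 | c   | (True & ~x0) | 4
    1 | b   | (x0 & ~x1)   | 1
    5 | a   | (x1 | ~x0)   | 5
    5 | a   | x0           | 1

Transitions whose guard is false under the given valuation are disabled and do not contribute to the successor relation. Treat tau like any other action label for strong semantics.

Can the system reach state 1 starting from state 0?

Answer: UNREACHABLE

Trace:
Guard filter leaves 6 enabled edge(s).
Layer 0: {0}
Layer 1: {4}  cumulative {0,4}
Reachable = {0,4}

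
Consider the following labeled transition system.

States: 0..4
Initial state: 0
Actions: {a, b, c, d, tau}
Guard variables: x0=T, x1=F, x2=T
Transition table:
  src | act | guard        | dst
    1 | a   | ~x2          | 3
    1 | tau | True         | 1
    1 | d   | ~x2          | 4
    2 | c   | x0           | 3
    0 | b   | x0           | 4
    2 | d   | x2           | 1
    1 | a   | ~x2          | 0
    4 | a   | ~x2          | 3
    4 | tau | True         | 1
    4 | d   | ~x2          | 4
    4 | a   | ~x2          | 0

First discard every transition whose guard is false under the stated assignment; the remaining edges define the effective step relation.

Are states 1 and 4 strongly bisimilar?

Refine partition for ~:
  P[0] = {{0,1,2,3,4}}
  P[1] = {{0},{1,4},{2},{3}}
Fixed point at round 2; 4 class(es).
class of 1: {1,4}; class of 4: {1,4}

Answer: BISIMILAR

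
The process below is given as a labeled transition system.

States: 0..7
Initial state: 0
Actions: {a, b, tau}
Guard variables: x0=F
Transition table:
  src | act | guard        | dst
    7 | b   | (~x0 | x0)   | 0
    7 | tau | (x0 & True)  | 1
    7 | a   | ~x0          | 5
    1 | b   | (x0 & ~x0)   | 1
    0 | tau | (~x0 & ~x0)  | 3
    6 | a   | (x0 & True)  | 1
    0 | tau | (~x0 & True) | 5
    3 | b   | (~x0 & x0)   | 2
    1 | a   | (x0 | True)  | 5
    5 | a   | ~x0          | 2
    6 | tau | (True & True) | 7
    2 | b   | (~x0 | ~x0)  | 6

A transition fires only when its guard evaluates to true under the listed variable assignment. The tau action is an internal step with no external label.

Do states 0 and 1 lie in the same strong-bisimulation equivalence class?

Answer: NOT BISIMILAR

Analysis:
Bisimulation quotient by refinement:
  π0 = {{0,1,2,3,4,5,6,7}}
  π1 = {{0,6},{1,5},{2},{3,4},{7}}
  π2 = {{0},{1},{2},{3,4},{5},{6},{7}}
Fixed point at round 3; 7 class(es).
[0]={0}  [1]={1}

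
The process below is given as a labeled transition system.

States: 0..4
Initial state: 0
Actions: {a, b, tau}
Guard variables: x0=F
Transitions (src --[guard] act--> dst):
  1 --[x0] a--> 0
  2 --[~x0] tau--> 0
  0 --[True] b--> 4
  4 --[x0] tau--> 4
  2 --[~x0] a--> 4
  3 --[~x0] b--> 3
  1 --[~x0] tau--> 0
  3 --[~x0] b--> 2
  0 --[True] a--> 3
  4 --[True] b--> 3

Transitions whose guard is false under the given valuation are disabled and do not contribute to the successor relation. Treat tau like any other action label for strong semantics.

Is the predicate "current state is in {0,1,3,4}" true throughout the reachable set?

Allowed set {0,1,3,4}
Reachable = {0,2,3,4}
  0: safe
  2: VIOLATES
  3: safe
  4: safe
counterexample path to 2: a·b

Answer: INVARIANT VIOLATED at state 2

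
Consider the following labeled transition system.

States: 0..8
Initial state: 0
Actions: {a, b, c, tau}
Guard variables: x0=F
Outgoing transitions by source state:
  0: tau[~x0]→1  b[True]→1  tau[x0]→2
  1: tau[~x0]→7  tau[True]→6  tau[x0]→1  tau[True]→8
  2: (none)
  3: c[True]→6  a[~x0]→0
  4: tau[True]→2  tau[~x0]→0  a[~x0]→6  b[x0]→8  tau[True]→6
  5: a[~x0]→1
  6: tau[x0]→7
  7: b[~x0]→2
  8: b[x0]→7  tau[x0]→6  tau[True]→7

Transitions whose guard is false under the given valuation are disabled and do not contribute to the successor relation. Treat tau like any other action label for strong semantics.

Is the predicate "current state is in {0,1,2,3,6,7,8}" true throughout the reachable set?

Inv-set: {0,1,2,3,6,7,8}
Reach set: {0,1,2,6,7,8}
  0: ✓
  1: ✓
  2: ✓
  6: ✓
  7: ✓
  8: ✓

Answer: INVARIANT HOLDS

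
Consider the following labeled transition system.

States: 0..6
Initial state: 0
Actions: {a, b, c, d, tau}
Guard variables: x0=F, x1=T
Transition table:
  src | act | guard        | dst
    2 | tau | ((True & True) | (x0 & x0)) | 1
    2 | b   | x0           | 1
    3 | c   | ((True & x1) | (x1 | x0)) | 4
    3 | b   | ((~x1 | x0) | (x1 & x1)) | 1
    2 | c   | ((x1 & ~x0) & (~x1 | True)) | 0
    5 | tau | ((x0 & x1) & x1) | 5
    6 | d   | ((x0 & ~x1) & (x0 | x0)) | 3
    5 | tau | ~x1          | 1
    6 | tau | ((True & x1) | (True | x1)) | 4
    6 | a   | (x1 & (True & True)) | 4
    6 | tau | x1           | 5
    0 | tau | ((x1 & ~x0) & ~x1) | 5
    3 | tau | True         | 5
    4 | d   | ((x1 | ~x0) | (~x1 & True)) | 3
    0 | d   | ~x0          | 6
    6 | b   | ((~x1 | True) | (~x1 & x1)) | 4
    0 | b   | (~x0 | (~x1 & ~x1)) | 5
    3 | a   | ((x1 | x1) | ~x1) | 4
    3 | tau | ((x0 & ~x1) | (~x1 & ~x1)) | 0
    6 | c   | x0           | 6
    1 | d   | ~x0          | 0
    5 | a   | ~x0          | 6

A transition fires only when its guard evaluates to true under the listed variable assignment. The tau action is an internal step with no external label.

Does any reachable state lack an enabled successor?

Reachable = {0,1,3,4,5,6}
  0: b→5  d→6  [2 out]
  1: d→0  [1 out]
  3: a→4  b→1  c→4  tau→5  [4 out]
  4: d→3  [1 out]
  5: a→6  [1 out]
  6: a→4  b→4  tau→4  tau→5  [4 out]

Answer: DEADLOCK-FREE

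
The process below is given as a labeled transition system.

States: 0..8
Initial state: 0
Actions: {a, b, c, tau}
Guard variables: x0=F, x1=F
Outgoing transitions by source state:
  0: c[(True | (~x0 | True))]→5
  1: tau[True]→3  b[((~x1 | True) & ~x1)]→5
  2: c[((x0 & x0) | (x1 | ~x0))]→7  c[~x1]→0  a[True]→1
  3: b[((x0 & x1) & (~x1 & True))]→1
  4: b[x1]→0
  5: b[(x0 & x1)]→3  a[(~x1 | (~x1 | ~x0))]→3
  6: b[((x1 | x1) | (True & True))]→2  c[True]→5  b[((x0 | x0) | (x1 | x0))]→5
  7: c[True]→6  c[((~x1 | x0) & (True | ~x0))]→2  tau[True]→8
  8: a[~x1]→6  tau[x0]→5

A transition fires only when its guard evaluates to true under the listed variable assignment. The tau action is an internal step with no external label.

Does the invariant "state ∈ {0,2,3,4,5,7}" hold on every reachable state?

Answer: INVARIANT HOLDS

Working:
Safe = {0,2,3,4,5,7}
Reachable = {0,3,5}
  0: safe
  3: safe
  5: safe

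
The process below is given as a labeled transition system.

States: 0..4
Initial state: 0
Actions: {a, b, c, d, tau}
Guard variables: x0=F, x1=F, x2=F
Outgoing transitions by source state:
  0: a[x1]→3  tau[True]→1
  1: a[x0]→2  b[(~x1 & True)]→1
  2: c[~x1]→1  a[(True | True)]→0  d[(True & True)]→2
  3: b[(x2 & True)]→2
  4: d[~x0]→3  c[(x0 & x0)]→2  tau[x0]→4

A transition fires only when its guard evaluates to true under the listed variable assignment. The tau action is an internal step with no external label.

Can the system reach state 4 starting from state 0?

Answer: UNREACHABLE

Working:
After dropping false guards: 6 live edges.
L0 = {0}
L1 = {1}  total {0,1}
R = {0,1}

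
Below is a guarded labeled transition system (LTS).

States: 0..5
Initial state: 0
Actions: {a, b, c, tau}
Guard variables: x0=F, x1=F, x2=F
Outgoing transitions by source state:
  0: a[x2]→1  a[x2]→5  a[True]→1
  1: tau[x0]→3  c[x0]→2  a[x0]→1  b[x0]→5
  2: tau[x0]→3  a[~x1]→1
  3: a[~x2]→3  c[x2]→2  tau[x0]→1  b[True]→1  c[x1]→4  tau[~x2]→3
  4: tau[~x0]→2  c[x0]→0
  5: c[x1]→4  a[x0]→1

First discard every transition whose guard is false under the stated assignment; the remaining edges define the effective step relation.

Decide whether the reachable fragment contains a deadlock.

Answer: DEADLOCK at state 1

Working:
Reachable = {0,1}
  0: a→1  [1 exit(s)]
  1: ∅  [STUCK]
Path to 1: a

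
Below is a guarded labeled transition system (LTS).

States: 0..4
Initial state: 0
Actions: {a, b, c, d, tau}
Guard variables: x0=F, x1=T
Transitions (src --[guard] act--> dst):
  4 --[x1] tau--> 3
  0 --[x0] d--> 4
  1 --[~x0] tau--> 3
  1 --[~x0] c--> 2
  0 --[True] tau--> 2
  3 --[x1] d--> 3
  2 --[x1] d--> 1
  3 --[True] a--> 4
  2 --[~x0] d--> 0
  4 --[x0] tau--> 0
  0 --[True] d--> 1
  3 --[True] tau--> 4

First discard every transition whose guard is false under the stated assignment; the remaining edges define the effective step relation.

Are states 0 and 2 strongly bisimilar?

Bisimulation quotient by refinement:
  P[0] = {{0,1,2,3,4}}
  P[1] = {{0},{1},{2},{3},{4}}
stable after 2 split(s): 5 block(s)
0∈{0}, 2∈{2}

Answer: NOT BISIMILAR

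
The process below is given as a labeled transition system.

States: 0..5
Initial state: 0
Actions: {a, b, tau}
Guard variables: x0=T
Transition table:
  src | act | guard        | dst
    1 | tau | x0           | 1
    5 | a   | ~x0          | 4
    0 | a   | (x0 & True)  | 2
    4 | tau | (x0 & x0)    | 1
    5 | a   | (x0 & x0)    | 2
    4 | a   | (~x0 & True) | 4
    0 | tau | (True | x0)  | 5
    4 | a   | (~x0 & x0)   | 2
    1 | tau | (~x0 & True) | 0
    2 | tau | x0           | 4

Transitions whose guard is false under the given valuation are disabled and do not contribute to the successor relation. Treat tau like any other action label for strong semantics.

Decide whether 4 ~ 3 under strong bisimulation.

Answer: NOT BISIMILAR

Analysis:
Bisimulation quotient by refinement:
  round 0: {{0,1,2,3,4,5}}
  round 1: {{0},{1,2,4},{3},{5}}
stable after 2 split(s): 4 block(s)
4∈{1,2,4}, 3∈{3}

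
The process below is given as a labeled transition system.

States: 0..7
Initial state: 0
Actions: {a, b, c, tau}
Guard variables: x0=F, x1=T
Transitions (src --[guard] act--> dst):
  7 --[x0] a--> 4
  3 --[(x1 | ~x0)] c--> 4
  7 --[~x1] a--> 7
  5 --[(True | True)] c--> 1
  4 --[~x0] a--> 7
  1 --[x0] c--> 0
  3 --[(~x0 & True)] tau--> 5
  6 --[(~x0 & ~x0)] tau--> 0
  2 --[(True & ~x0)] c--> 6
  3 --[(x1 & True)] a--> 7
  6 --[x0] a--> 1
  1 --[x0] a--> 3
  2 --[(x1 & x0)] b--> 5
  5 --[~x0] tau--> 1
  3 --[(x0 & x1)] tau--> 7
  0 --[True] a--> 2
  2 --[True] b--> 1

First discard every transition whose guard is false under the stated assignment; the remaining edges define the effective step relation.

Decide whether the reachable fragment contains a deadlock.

Answer: DEADLOCK at state 1

Analysis:
Reachable = {0,1,2,6}
  0: a→2  [1 exit(s)]
  1: ∅  [no exit]
  2: b→1  c→6  [2 exit(s)]
  6: tau→0  [1 exit(s)]
witness 1: a·b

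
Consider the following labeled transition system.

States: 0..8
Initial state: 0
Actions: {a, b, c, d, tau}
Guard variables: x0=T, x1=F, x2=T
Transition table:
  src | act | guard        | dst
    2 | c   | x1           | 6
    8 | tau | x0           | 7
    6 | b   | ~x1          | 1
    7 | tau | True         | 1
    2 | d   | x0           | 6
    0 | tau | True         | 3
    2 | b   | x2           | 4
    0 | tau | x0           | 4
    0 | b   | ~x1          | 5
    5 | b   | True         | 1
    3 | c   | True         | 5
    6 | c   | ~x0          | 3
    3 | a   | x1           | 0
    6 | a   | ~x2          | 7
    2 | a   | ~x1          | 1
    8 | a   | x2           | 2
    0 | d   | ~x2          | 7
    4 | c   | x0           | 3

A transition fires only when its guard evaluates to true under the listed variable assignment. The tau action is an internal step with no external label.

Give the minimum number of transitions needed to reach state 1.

Layered search for 1:
  depth 0: {0}
  depth 1: {3,4,5}
  depth 2: {1}
1 enters at depth 2; path b·b

Answer: 2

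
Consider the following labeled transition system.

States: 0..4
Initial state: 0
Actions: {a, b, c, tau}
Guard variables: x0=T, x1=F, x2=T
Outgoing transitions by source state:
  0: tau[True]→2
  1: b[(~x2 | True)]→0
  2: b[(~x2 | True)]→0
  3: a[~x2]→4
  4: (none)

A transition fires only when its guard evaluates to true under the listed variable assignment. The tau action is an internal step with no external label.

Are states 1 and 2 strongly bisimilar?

Refine partition for ~:
  π0 = {{0,1,2,3,4}}
  π1 = {{0},{1,2},{3,4}}
3 equivalence class(es) (converged in 2)
[1]={1,2}  [2]={1,2}

Answer: BISIMILAR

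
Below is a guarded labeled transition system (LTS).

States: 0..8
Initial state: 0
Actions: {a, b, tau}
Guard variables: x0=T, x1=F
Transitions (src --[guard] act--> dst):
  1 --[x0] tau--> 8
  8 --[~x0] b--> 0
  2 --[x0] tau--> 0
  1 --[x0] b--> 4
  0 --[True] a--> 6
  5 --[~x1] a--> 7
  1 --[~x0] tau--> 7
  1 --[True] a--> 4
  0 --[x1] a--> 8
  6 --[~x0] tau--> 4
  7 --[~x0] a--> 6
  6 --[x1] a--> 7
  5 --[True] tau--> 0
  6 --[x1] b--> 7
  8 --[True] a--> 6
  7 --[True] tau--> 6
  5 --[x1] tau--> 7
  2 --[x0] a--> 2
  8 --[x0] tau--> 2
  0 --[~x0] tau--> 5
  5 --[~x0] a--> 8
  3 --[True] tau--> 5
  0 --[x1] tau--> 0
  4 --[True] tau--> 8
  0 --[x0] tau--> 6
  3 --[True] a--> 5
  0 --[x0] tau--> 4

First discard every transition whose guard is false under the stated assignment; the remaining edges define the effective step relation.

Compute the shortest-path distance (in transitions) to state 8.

BFS to 8:
  depth 0: {0}
  depth 1: {4,6}
  depth 2: {8}
8 enters at depth 2; path tau·tau

Answer: 2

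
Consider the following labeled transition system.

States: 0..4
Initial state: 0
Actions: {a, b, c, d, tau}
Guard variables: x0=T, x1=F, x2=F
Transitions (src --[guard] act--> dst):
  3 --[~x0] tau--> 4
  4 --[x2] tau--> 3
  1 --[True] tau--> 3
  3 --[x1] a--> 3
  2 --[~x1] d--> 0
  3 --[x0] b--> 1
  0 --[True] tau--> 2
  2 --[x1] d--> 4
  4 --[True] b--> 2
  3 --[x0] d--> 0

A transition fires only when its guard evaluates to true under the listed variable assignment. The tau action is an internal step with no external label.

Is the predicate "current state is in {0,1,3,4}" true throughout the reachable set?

Allowed set {0,1,3,4}
Reach set: {0,2}
  0: safe
  2: VIOLATES
reach 2 via tau — violates

Answer: INVARIANT VIOLATED at state 2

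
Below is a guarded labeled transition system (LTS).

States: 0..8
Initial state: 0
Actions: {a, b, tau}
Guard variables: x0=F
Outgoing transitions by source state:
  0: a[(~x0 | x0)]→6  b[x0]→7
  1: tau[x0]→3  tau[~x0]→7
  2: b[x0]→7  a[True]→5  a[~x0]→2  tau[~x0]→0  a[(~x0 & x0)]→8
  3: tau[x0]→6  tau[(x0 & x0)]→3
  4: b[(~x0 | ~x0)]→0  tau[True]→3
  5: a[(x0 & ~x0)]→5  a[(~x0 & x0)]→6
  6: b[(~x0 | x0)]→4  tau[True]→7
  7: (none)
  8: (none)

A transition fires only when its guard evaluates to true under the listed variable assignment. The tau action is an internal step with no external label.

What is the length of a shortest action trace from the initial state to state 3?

Breadth-first toward 3:
  Layer 0: {0}
  Layer 1: {6}
  Layer 2: {4,7}
  Layer 3: {3}
first hit 3 at d=3 via a·b·tau

Answer: 3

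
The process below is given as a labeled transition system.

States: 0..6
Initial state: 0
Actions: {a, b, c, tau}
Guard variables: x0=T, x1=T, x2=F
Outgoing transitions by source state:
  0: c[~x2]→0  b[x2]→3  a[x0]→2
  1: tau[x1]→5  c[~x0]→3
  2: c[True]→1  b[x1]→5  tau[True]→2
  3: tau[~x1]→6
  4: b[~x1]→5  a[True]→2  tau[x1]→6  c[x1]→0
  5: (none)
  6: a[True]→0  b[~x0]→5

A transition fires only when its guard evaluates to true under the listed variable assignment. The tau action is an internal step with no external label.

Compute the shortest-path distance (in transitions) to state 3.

Breadth-first toward 3:
  depth 0: {0}
  depth 1: {2}
  depth 2: {1,5}
3 never appears.

Answer: UNREACHABLE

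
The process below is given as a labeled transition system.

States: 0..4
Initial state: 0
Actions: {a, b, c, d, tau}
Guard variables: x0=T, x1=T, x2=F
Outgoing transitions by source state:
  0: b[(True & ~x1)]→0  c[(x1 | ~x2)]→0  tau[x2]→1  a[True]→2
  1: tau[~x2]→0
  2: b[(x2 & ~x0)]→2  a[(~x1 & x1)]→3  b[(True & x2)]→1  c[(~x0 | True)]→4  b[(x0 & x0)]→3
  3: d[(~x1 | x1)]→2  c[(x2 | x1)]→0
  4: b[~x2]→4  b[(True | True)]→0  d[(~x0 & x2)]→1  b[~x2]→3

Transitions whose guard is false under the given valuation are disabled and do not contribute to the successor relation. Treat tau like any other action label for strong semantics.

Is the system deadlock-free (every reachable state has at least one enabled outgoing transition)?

Reach set: {0,2,3,4}
  0: a→2  c→0  [deg 2]
  2: b→3  c→4  [deg 2]
  3: c→0  d→2  [deg 2]
  4: b→0  b→3  b→4  [deg 3]

Answer: DEADLOCK-FREE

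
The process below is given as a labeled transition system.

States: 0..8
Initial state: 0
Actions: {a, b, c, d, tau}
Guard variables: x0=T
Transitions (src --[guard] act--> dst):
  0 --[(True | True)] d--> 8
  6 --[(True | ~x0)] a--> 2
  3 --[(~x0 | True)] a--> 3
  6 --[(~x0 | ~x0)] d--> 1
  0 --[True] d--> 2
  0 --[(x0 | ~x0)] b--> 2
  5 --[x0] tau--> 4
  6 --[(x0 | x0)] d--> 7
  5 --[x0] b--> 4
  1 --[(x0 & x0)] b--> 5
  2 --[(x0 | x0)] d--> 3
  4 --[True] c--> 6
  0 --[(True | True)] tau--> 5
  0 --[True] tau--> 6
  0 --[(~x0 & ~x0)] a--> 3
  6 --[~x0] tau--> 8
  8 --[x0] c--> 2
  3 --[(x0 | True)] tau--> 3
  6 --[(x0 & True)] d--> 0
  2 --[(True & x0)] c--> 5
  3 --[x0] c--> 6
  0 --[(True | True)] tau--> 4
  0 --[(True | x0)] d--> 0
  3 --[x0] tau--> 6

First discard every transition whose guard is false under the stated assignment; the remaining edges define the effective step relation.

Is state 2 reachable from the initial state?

Answer: REACHABLE

Working:
After dropping false guards: 21 live edges.
depth 0: {0}
depth 1: {2,4,5,6,8}  cumulative {0,2,4,5,6,8}
depth 2: {3,7}  cumulative {0,2,3,4,5,6,7,8}
Reachable = {0,2,3,4,5,6,7,8}
trace reaching 2: d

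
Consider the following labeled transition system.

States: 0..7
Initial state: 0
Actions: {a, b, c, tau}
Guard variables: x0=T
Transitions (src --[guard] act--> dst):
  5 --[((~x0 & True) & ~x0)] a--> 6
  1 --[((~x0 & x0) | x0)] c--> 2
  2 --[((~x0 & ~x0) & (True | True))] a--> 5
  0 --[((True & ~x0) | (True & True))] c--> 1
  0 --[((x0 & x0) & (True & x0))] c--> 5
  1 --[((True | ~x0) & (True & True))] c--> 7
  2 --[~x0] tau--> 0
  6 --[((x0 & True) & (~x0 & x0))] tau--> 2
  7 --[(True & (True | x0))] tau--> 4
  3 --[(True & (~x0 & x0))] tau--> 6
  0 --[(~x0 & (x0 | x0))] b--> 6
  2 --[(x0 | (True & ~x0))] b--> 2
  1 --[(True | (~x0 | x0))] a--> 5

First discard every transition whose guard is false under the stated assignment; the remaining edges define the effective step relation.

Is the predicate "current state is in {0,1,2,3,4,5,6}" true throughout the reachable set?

Answer: INVARIANT VIOLATED at state 7

Analysis:
Inv-set: {0,1,2,3,4,5,6}
Reach set: {0,1,2,4,5,7}
  0: safe
  1: safe
  2: safe
  4: safe
  5: safe
  7: ✗ unsafe
reach 7 via c·c — violates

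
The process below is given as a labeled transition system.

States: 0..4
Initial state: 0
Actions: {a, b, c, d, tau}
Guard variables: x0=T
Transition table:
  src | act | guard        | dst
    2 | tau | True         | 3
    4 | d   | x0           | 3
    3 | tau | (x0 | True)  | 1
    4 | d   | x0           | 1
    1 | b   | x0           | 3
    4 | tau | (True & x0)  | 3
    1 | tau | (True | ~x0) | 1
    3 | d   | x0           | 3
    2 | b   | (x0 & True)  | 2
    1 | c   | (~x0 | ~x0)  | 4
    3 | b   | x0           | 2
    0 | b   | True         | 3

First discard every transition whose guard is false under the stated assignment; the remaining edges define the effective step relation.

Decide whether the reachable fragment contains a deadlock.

Reach set: {0,1,2,3}
  0: b→3  [1 out]
  1: b→3  tau→1  [2 out]
  2: b→2  tau→3  [2 out]
  3: b→2  d→3  tau→1  [3 out]

Answer: DEADLOCK-FREE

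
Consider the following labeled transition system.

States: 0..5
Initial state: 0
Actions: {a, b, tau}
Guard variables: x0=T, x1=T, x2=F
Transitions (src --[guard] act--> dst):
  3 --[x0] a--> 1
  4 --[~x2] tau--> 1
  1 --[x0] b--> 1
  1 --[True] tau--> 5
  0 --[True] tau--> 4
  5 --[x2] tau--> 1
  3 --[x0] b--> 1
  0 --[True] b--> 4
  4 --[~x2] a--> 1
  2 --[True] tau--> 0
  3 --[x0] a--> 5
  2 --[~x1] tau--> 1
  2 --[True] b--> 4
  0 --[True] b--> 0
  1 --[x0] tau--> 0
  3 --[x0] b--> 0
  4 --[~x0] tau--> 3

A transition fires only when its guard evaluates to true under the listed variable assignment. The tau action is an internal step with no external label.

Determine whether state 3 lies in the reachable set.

Answer: UNREACHABLE

Working:
14 transition(s) survive guard evaluation.
L0 = {0}
L1 = {4}  cumulative {0,4}
L2 = {1}  cumulative {0,1,4}
L3 = {5}  cumulative {0,1,4,5}
R = {0,1,4,5}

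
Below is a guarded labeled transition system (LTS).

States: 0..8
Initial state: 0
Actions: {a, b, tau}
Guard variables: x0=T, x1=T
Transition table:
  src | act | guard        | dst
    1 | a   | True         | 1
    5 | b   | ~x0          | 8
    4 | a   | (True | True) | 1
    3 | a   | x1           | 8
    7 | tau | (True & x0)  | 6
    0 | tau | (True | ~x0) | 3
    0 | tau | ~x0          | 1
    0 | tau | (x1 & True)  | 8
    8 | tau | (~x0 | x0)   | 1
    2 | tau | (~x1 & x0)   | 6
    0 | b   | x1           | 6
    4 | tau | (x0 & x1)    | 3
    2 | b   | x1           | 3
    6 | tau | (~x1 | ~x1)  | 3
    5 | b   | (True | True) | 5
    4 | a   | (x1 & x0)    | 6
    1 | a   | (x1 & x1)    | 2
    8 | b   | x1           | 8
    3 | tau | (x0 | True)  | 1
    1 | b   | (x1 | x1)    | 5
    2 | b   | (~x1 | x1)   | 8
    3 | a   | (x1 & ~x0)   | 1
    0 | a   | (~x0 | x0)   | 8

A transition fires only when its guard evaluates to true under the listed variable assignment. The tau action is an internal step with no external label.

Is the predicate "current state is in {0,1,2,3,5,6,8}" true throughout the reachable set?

Safe = {0,1,2,3,5,6,8}
Reach set: {0,1,2,3,5,6,8}
  0: ✓
  1: ✓
  2: ✓
  3: ✓
  5: ✓
  6: ✓
  8: ✓

Answer: INVARIANT HOLDS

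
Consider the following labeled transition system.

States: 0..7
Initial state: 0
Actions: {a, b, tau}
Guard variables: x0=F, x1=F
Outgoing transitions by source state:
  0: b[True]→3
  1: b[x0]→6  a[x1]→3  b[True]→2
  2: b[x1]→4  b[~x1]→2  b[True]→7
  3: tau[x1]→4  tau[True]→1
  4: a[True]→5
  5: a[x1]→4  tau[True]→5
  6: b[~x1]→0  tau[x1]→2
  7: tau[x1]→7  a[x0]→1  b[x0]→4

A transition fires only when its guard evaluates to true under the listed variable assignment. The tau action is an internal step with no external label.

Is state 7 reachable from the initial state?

After dropping false guards: 8 live edges.
depth 0: {0}
depth 1: {3}  cumulative {0,3}
depth 2: {1}  cumulative {0,1,3}
depth 3: {2}  cumulative {0,1,2,3}
depth 4: {7}  cumulative {0,1,2,3,7}
R = {0,1,2,3,7}
witness 7: b·tau·b·b

Answer: REACHABLE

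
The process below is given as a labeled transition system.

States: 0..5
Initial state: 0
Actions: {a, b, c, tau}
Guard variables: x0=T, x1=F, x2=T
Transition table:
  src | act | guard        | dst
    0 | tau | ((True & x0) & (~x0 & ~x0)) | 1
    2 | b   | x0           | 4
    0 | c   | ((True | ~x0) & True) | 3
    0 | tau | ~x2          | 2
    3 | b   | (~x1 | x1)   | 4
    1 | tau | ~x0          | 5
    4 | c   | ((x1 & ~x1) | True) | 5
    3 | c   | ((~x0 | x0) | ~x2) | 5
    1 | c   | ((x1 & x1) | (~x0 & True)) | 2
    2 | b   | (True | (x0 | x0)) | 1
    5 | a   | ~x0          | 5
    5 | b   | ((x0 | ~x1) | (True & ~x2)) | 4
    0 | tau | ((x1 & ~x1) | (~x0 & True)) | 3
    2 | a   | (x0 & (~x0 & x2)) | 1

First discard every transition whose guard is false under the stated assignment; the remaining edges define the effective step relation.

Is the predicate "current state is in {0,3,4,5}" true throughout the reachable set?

Answer: INVARIANT HOLDS

Working:
Allowed set {0,3,4,5}
R = {0,3,4,5}
  0: safe
  3: safe
  4: safe
  5: safe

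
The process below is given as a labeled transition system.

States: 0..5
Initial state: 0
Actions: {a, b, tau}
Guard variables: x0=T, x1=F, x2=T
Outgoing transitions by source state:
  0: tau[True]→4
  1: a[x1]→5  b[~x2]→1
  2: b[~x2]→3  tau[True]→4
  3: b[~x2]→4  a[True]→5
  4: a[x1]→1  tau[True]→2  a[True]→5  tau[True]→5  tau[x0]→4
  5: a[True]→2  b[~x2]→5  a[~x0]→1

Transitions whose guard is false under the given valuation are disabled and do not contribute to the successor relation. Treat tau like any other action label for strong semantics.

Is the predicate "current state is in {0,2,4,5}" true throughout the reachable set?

Allowed set {0,2,4,5}
Reach set: {0,2,4,5}
  0: ok
  2: ok
  4: ok
  5: ok

Answer: INVARIANT HOLDS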